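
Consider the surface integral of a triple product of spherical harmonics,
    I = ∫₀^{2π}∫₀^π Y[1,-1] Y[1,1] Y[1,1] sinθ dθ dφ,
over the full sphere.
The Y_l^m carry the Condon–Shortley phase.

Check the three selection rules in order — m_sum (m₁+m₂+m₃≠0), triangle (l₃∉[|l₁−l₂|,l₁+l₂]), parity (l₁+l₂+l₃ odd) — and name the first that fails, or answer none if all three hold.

m₁+m₂+m₃ = -1 + 1 + 1 = 1  ✗
triangle: |1−1|=0 ≤ l₃=1 ≤ 1+1=2
parity: l₁+l₂+l₃ = 3 is odd

m_sum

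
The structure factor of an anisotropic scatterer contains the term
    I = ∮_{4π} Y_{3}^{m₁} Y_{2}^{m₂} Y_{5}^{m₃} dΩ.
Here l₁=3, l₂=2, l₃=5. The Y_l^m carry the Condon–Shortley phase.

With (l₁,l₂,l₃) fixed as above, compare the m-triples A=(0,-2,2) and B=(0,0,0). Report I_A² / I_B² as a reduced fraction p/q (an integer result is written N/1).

Shared (l₁,l₂,l₃)=(3,2,5): N and (l;000)² cancel in I_A²/I_B².
A: Δ = 0!·6!·4!/11! = 1/2310; Racah Σ t=0..0: t=0:+1/864 = 1/864; ⇒ 3j(3 2 5; 0 -2 2)² = 1/66, sgn -1
B: Δ = 0!·6!·4!/11! = 1/2310; Racah Σ t=0..0: t=0:+1/144 = 1/144; ⇒ 3j(3 2 5; 0 0 0)² = 10/231, sgn -1
I_A²/I_B² = (1/66)/(10/231) = 7/20

7/20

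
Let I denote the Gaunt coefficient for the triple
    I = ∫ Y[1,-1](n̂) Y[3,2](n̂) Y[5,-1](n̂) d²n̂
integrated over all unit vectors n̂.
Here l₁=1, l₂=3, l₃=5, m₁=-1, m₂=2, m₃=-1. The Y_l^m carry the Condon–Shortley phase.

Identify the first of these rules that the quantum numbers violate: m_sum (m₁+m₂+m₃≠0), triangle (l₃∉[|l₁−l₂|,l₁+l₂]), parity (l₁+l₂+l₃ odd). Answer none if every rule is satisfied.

triangle

m₁+m₂+m₃ = -1 + 2 − 1 = 0  ✓
triangle: |1−3|=2 ≤ l₃=5 ≤ 1+3=4  ✗
parity: l₁+l₂+l₃ = 9 is odd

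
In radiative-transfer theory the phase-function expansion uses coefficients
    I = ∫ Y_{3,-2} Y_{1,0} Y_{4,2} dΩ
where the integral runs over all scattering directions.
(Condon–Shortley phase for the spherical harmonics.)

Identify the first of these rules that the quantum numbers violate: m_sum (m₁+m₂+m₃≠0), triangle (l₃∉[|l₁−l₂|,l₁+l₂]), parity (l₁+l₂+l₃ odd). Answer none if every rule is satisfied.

Σmᵢ = 0  ✓
l₃∈[|l₁−l₂|,l₁+l₂]=[2,4], have l₃=4  ✓
Σlᵢ = 8 ⇒ even  ✓

none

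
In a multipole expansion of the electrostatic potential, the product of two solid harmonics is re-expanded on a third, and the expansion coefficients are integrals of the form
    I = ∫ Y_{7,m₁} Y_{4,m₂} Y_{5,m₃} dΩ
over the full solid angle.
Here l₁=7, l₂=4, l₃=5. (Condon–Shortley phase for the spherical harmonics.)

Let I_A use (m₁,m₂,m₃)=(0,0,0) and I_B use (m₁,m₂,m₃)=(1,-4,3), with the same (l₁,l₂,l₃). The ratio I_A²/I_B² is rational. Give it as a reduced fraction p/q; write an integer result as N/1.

Same 7,4,5: normalisation and zero-m 3j drop out of the ratio.
A: Δ: 6! 8! 2! / 17! → 1/6126120; sum: t=2:+1/69120 t=3:−1/20736 t=4:+1/69120 = -1/51840; 3j²(7 4 5; 0 0 0) = Δ·Π!·Σ² = 280/21879  (sign +1)
B: Δ: 6! 8! 2! / 17! → 1/6126120; sum: t=0:+1/2073600 = 1/2073600; 3j²(7 4 5; 1 -4 3) = Δ·Π!·Σ² = 392/109395  (sign +1)
I_A²/I_B² = (280/21879)/(392/109395) = 25/7

25/7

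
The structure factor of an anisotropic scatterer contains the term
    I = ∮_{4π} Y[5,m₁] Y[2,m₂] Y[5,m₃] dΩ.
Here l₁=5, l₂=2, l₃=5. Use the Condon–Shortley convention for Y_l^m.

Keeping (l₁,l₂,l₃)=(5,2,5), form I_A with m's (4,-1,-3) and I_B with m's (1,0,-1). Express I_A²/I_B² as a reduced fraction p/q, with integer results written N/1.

49/27

Same 5,2,5: normalisation and zero-m 3j drop out of the ratio.
A: Δ: 2! 8! 2! / 13! → 1/38610; sum: t=0:+1/10080 t=1:−1/80640 = 1/11520; 3j²(5 2 5; 4 -1 -3) = Δ·Π!·Σ² = 49/1430  (sign +1)
B: Δ: 2! 8! 2! / 13! → 1/38610; sum: t=0:+1/2304 t=1:−1/720 t=2:+1/5760 = -1/1280; 3j²(5 2 5; 1 0 -1) = Δ·Π!·Σ² = 27/1430  (sign -1)
I_A²/I_B² = (49/1430)/(27/1430) = 49/27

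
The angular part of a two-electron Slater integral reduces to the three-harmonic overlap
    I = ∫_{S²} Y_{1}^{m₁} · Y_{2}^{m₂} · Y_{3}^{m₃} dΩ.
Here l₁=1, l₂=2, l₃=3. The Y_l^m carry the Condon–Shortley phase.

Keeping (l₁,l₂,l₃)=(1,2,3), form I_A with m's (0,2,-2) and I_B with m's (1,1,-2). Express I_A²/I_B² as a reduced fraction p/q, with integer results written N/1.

1/2

Same 1,2,3: normalisation and zero-m 3j drop out of the ratio.
A: Δ: 0! 2! 4! / 7! → 1/105; sum: t=0:+1/24 = 1/24; 3j²(1 2 3; 0 2 -2) = Δ·Π!·Σ² = 1/21  (sign -1)
B: Δ: 0! 2! 4! / 7! → 1/105; sum: t=0:+1/12 = 1/12; 3j²(1 2 3; 1 1 -2) = Δ·Π!·Σ² = 2/21  (sign -1)
I_A²/I_B² = (1/21)/(2/21) = 1/2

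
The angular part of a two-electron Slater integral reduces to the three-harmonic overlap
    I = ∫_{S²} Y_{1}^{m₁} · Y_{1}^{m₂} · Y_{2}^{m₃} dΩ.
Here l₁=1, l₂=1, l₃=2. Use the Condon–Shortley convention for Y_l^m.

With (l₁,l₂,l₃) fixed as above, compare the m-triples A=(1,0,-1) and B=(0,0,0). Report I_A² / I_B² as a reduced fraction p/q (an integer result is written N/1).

Shared (l₁,l₂,l₃)=(1,1,2): N and (l;000)² cancel in I_A²/I_B².
A: Δ = 0!·2!·2!/5! = 1/30; Racah Σ t=0..0: t=0:+1/2 = 1/2; ⇒ 3j(1 1 2; 1 0 -1)² = 1/10, sgn -1
B: Δ = 0!·2!·2!/5! = 1/30; Racah Σ t=0..0: t=0:+1/1 = 1/1; ⇒ 3j(1 1 2; 0 0 0)² = 2/15, sgn +1
I_A²/I_B² = (1/10)/(2/15) = 3/4

3/4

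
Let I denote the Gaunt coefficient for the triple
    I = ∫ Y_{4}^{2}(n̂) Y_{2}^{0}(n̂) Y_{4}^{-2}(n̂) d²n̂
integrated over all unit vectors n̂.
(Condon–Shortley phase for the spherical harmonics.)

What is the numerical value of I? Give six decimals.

0.065536

m-sum 0 ✓  L=10 even ✓  2≤4≤6 ✓
Π(2lᵢ+1) = 9×5×9 = 405
triangle coeff Δ(4,2,4) = 1/13860
Σ_t [0,2]: t=0:+1/192 t=1:−1/36 t=2:+1/192 = -5/288
(3j)²=20/693 [(4 2 4; 0 0 0)], sign=-1
Σ_t [0,2]: t=0:+1/192 t=1:−1/120 t=2:+1/2880 = -1/360
(3j)²=16/3465 [(4 2 4; 2 0 -2)], sign=-1
⇒ 4πI² = 320/5929
I = (+1)√(320/5929/(4π)) = 0.06553591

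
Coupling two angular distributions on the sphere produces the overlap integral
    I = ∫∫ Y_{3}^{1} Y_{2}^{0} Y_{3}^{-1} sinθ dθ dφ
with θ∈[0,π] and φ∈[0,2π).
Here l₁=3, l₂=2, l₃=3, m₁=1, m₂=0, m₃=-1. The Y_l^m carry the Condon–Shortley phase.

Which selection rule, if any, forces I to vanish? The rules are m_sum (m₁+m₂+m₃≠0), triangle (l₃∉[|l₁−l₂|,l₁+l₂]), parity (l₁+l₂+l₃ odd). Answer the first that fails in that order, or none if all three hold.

none

Σmᵢ = 0  ✓
l₃∈[|l₁−l₂|,l₁+l₂]=[1,5], have l₃=3  ✓
Σlᵢ = 8 ⇒ even  ✓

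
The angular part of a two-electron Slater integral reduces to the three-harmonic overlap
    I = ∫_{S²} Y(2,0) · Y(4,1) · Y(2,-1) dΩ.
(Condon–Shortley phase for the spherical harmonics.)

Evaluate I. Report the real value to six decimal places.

-0.220728

m-sum 0 ✓  L=8 even ✓  2≤2≤6 ✓
Π(2lᵢ+1) = 5×9×5 = 225
triangle coeff Δ(2,4,2) = 1/630
Σ_t [2,2]: t=2:+1/16 = 1/16
(3j)²=2/35 [(2 4 2; 0 0 0)], sign=+1
Σ_t [2,2]: t=2:+1/24 = 1/24
(3j)²=1/21 [(2 4 2; 0 1 -1)], sign=-1
⇒ 4πI² = 30/49
I = (-1)√(30/49/(4π)) = -0.22072812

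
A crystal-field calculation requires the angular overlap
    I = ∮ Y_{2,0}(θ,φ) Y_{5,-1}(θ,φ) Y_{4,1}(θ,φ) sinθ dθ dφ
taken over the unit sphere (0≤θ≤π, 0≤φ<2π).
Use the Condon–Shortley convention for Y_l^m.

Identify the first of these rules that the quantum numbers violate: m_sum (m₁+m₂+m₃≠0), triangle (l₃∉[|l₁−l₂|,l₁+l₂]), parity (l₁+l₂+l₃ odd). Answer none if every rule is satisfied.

parity

Σmᵢ = 0  ✓
l₃∈[|l₁−l₂|,l₁+l₂]=[3,7], have l₃=4  ✓
Σlᵢ = 11 ⇒ odd  ✗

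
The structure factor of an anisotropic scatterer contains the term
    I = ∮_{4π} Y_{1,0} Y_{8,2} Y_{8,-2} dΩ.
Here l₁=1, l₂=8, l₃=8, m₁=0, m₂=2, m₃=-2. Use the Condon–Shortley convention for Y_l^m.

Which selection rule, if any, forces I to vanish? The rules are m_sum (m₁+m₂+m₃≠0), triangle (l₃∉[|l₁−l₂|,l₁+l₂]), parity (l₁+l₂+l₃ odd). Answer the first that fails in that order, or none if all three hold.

m₁+m₂+m₃ = 0 + 2 − 2 = 0  ✓
triangle: |1−8|=7 ≤ l₃=8 ≤ 1+8=9  ✓
parity: l₁+l₂+l₃ = 17 is odd  ✗

parity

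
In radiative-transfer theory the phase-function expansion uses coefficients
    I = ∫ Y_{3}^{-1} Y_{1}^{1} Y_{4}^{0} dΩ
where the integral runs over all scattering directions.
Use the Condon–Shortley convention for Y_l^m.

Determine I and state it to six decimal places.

0.150786

Checks pass: Σm=0; 8 even; l₃=4∈[2,4].
(2·3+1)(2·1+1)(2·4+1) = 189
Δ: 0! 6! 2! / 9! → 1/252
sum: t=0:+1/36 = 1/36
3j²(3 1 4; 0 0 0) = Δ·Π!·Σ² = 4/63  (sign +1)
sum: t=0:+1/96 = 1/96
3j²(3 1 4; -1 1 0) = Δ·Π!·Σ² = 1/42  (sign +1)
combine: 4πI² = 189·4/63·1/42 = 2/7
take √, sign +1: I = 0.15078601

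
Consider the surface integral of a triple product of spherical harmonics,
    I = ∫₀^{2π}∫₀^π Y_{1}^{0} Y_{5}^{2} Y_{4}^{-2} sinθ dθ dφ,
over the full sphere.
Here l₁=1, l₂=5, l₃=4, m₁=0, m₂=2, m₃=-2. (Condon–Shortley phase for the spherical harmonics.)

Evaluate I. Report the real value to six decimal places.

Rules hold: Σm=0, L=10 even, 4≤4≤6.
N = 3·11·9 = 297
Δ = 2!·0!·8!/11! = 1/495
Racah Σ t=1..1: t=1:−1/576 = -1/576
⇒ 3j(1 5 4; 0 0 0)² = 5/99, sgn -1
Racah Σ t=1..1: t=1:−1/1440 = -1/1440
⇒ 3j(1 5 4; 0 2 -2)² = 7/165, sgn -1
4πI² = N·(3j₀)²·(3jₘ)² = 7/11
I = +1·√(0.636364/4π) = 0.22503380

0.225034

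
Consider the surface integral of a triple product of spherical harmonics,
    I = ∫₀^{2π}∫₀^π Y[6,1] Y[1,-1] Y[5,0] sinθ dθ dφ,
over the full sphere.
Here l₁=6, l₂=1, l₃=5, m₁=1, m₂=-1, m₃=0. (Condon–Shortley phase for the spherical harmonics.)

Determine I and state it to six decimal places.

-0.187239

m-sum 0 ✓  L=12 even ✓  5≤5≤7 ✓
Π(2lᵢ+1) = 13×3×11 = 429
triangle coeff Δ(6,1,5) = 1/858
Σ_t [1,1]: t=1:−1/14400 = -1/14400
(3j)²=6/143 [(6 1 5; 0 0 0)], sign=+1
Σ_t [0,0]: t=0:+1/28800 = 1/28800
(3j)²=7/286 [(6 1 5; 1 -1 0)], sign=-1
⇒ 4πI² = 63/143
I = (-1)√(63/143/(4π)) = -0.18723944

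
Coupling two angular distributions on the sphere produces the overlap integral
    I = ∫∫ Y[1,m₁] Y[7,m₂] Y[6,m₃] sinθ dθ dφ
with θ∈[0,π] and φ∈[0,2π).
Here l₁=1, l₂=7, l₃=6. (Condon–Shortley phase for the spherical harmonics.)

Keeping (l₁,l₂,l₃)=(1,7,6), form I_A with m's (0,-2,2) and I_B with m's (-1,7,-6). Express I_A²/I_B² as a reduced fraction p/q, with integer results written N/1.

Same 1,7,6: normalisation and zero-m 3j drop out of the ratio.
A: Δ: 2! 0! 12! / 15! → 1/1365; sum: t=1:−1/967680 = -1/967680; 3j²(1 7 6; 0 -2 2) = Δ·Π!·Σ² = 3/91  (sign -1)
B: Δ: 2! 0! 12! / 15! → 1/1365; sum: t=2:+1/958003200 = 1/958003200; 3j²(1 7 6; -1 7 -6) = Δ·Π!·Σ² = 1/15  (sign +1)
I_A²/I_B² = (3/91)/(1/15) = 45/91

45/91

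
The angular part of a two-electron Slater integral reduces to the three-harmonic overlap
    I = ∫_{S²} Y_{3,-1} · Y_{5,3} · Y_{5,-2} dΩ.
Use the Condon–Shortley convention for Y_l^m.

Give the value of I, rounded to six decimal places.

Σlᵢ=13 odd — θ-integrand is odd under cosθ→−cosθ; I=0

0.000000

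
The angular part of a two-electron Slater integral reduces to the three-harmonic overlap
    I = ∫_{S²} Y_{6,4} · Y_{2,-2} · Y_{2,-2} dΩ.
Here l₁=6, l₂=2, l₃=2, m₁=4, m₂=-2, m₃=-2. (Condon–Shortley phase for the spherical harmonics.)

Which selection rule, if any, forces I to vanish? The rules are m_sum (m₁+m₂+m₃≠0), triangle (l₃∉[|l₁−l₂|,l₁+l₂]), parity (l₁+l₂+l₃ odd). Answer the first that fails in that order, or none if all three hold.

triangle

azimuthal sum: 4 − 2 − 2 = 0  ✓
4 ≤ 2 ≤ 8 (triangle on l)  ✗
L = 6 + 2 + 2 = 10 (even)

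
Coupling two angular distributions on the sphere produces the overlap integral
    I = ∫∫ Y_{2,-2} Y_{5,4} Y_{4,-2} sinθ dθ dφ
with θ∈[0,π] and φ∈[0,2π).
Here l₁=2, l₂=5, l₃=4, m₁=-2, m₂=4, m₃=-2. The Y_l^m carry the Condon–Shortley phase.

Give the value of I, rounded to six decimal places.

0.000000

l₁+l₂+l₃=11 is odd: 3j(l;000)=0 ⇒ I=0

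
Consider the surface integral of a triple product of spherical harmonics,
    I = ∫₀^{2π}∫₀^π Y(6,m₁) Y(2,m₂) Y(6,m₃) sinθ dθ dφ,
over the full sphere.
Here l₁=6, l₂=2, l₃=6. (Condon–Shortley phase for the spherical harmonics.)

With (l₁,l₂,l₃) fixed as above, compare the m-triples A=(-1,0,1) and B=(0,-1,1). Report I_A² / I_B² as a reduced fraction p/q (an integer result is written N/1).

Shared (l₁,l₂,l₃)=(6,2,6): N and (l;000)² cancel in I_A²/I_B².
A: Δ = 2!·10!·2!/15! = 1/90090; Racah Σ t=0..2: t=0:+1/120960 t=1:−1/17280 t=2:+1/57600 = -13/403200; ⇒ 3j(6 2 6; -1 0 1)² = 13/770, sgn +1
B: Δ = 2!·10!·2!/15! = 1/90090; Racah Σ t=0..1: t=0:+1/34560 t=1:−1/28800 = -1/172800; ⇒ 3j(6 2 6; 0 -1 1)² = 1/1430, sgn +1
I_A²/I_B² = (13/770)/(1/1430) = 169/7

169/7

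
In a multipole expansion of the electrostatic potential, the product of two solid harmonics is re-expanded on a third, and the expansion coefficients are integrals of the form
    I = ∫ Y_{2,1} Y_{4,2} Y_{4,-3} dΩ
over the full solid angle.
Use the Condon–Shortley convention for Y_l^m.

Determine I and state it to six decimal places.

-0.187702

m-sum 0 ✓  L=10 even ✓  2≤4≤6 ✓
Π(2lᵢ+1) = 5×9×9 = 405
triangle coeff Δ(2,4,4) = 1/13860
Σ_t [0,2]: t=0:+1/192 t=1:−1/36 t=2:+1/192 = -5/288
(3j)²=20/693 [(2 4 4; 0 0 0)], sign=-1
Σ_t [0,1]: t=0:+1/1440 t=1:−1/240 = -1/288
(3j)²=5/132 [(2 4 4; 1 2 -3)], sign=+1
⇒ 4πI² = 375/847
I = (-1)√(375/847/(4π)) = -0.18770204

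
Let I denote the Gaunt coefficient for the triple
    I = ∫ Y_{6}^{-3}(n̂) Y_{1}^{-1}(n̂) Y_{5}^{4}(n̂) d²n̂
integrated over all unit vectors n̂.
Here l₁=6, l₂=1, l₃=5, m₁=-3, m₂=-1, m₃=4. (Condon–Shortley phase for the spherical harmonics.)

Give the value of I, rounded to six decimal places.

-0.070770

Checks pass: Σm=0; 12 even; l₃=5∈[5,7].
(2·6+1)(2·1+1)(2·5+1) = 429
Δ: 2! 10! 0! / 13! → 1/858
sum: t=1:−1/14400 = -1/14400
3j²(6 1 5; 0 0 0) = Δ·Π!·Σ² = 6/143  (sign +1)
sum: t=0:+1/725760 = 1/725760
3j²(6 1 5; -3 -1 4) = Δ·Π!·Σ² = 1/286  (sign -1)
combine: 4πI² = 429·6/143·1/286 = 9/143
take √, sign -1: I = -0.07076985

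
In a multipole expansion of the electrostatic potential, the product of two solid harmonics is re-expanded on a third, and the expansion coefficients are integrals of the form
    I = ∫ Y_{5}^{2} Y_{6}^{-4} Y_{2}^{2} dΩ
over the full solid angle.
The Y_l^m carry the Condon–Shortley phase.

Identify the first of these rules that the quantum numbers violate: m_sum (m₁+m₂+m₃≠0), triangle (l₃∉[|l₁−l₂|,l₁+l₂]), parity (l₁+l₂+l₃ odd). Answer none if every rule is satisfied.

parity

azimuthal sum: 2 − 4 + 2 = 0  ✓
1 ≤ 2 ≤ 11 (triangle on l)  ✓
L = 5 + 6 + 2 = 13 (odd)  ✗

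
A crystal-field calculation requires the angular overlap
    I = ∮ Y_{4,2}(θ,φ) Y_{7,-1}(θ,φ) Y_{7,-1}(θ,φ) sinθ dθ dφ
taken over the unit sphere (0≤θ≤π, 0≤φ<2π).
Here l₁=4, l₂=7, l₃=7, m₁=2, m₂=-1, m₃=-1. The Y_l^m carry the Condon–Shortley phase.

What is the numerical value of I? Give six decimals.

0.131408

Rules hold: Σm=0, L=18 even, 3≤7≤11.
N = 9·15·15 = 2025
Δ = 4!·4!·10!/19! = 1/58198140
Racah Σ t=0..4: t=0:+1/17418240 t=1:−1/622080 t=2:+1/230400 t=3:−1/622080 t=4:+1/17418240 = 1/806400
⇒ 3j(4 7 7; 0 0 0)² = 2268/230945, sgn -1
Racah Σ t=0..2: t=0:+1/1658880 t=1:−1/518400 t=2:+1/1658880 = -1/1382400
⇒ 3j(4 7 7; 2 -1 -1)² = 504/46189, sgn -1
4πI² = N·(3j₀)²·(3jₘ)² = 462944160/2133423721
I = +1·√(0.216996/4π) = 0.13140770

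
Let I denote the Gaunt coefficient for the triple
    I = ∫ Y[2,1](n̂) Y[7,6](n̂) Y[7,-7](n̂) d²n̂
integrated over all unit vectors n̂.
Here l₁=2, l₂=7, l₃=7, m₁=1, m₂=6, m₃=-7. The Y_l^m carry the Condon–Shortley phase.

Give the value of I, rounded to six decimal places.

-0.170036

m-sum 0 ✓  L=16 even ✓  5≤7≤9 ✓
Π(2lᵢ+1) = 5×15×15 = 1125
triangle coeff Δ(2,7,7) = 1/185640
Σ_t [0,2]: t=0:+1/2419200 t=1:−1/518400 t=2:+1/2419200 = -1/907200
(3j)²=56/3315 [(2 7 7; 0 0 0)], sign=+1
Σ_t [1,1]: t=1:−1/958003200 = -1/958003200
(3j)²=13/680 [(2 7 7; 1 6 -7)], sign=-1
⇒ 4πI² = 105/289
I = (-1)√(105/289/(4π)) = -0.17003597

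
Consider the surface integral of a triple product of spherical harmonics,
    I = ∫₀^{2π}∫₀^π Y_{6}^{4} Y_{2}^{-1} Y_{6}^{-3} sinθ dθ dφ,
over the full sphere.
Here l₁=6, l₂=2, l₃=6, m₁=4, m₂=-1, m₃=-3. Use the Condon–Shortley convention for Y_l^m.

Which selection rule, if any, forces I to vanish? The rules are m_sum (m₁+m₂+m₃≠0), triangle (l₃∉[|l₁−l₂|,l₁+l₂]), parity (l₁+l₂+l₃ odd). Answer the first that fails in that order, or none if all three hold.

m₁+m₂+m₃ = 4 − 1 − 3 = 0  ✓
triangle: |6−2|=4 ≤ l₃=6 ≤ 6+2=8  ✓
parity: l₁+l₂+l₃ = 14 is even  ✓

none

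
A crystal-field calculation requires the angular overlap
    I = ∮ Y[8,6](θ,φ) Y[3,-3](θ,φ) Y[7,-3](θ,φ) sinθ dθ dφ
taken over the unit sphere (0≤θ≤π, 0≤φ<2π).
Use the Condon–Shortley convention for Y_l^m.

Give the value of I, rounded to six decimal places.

Checks pass: Σm=0; 18 even; l₃=7∈[5,11].
(2·8+1)(2·3+1)(2·7+1) = 1785
Δ: 4! 12! 2! / 19! → 1/5290740
sum: t=1:−1/7257600 t=2:+1/2073600 t=3:−1/7257600 = 1/4838400
3j²(8 3 7; 0 0 0) = Δ·Π!·Σ² = 252/20995  (sign -1)
sum: t=0:+1/348364800 = 1/348364800
3j²(8 3 7; 6 -3 -3) = Δ·Π!·Σ² = 11/646  (sign +1)
combine: 4πI² = 1785·252/20995·11/646 = 29106/79781
take √, sign -1: I = -0.17038705

-0.170387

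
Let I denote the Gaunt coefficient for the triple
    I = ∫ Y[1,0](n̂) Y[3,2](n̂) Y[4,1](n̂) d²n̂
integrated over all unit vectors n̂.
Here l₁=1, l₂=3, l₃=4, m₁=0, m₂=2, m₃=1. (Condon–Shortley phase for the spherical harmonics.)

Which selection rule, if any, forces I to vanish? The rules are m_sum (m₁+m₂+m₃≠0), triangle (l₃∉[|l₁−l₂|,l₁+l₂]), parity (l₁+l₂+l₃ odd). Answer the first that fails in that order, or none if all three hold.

m₁+m₂+m₃ = 0 + 2 + 1 = 3  ✗
triangle: |1−3|=2 ≤ l₃=4 ≤ 1+3=4
parity: l₁+l₂+l₃ = 8 is even

m_sum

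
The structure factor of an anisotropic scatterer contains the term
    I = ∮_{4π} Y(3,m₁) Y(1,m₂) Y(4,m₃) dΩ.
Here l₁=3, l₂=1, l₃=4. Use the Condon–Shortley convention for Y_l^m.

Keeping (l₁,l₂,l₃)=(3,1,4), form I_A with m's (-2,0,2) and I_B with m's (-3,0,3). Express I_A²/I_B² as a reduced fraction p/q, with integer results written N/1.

12/7

Same 3,1,4: normalisation and zero-m 3j drop out of the ratio.
A: Δ: 0! 6! 2! / 9! → 1/252; sum: t=0:+1/120 = 1/120; 3j²(3 1 4; -2 0 2) = Δ·Π!·Σ² = 1/21  (sign +1)
B: Δ: 0! 6! 2! / 9! → 1/252; sum: t=0:+1/720 = 1/720; 3j²(3 1 4; -3 0 3) = Δ·Π!·Σ² = 1/36  (sign -1)
I_A²/I_B² = (1/21)/(1/36) = 12/7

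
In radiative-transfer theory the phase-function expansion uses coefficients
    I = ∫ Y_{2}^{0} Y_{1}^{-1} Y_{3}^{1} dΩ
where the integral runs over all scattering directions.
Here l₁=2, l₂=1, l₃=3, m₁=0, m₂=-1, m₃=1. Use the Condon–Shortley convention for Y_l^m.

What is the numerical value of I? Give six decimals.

Rules hold: Σm=0, L=6 even, 1≤3≤3.
N = 5·3·7 = 105
Δ = 0!·4!·2!/7! = 1/105
Racah Σ t=0..0: t=0:+1/4 = 1/4
⇒ 3j(2 1 3; 0 0 0)² = 3/35, sgn -1
Racah Σ t=0..0: t=0:+1/8 = 1/8
⇒ 3j(2 1 3; 0 -1 1)² = 2/35, sgn +1
4πI² = N·(3j₀)²·(3jₘ)² = 18/35
I = -1·√(0.514286/4π) = -0.20230066

-0.202301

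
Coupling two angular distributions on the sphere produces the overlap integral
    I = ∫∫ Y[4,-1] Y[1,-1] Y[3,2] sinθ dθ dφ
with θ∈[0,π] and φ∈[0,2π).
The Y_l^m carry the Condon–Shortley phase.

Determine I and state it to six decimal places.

m-sum 0 ✓  L=8 even ✓  3≤3≤5 ✓
Π(2lᵢ+1) = 9×3×7 = 189
triangle coeff Δ(4,1,3) = 1/252
Σ_t [1,1]: t=1:−1/36 = -1/36
(3j)²=4/63 [(4 1 3; 0 0 0)], sign=+1
Σ_t [0,0]: t=0:+1/240 = 1/240
(3j)²=1/84 [(4 1 3; -1 -1 2)], sign=-1
⇒ 4πI² = 1/7
I = (-1)√(1/7/(4π)) = -0.10662181

-0.106622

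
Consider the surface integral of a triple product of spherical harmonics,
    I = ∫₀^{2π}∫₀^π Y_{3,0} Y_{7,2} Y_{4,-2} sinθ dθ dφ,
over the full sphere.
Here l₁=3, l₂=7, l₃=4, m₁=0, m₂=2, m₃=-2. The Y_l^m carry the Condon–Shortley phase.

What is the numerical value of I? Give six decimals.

m-sum 0 ✓  L=14 even ✓  4≤4≤10 ✓
Π(2lᵢ+1) = 7×15×9 = 945
triangle coeff Δ(3,7,4) = 1/45045
Σ_t [3,3]: t=3:−1/20736 = -1/20736
(3j)²=35/1287 [(3 7 4; 0 0 0)], sign=-1
Σ_t [3,3]: t=3:−1/51840 = -1/51840
(3j)²=8/429 [(3 7 4; 0 2 -2)], sign=-1
⇒ 4πI² = 9800/20449
I = (+1)√(9800/20449/(4π)) = 0.19528643

0.195286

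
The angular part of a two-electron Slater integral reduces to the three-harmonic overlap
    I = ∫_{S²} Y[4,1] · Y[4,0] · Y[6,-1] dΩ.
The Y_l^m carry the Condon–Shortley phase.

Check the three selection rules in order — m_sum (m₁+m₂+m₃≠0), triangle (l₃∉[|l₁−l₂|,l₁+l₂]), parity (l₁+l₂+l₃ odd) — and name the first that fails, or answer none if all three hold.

Σmᵢ = 0  ✓
l₃∈[|l₁−l₂|,l₁+l₂]=[0,8], have l₃=6  ✓
Σlᵢ = 14 ⇒ even  ✓

none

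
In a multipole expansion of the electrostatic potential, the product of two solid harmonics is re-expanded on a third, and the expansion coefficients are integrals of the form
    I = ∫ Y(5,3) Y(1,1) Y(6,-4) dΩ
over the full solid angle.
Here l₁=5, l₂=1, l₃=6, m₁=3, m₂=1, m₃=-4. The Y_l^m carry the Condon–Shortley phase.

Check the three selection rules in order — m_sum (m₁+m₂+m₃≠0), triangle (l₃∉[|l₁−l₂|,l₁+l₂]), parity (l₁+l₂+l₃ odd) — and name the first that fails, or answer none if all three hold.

m₁+m₂+m₃ = 3 + 1 − 4 = 0  ✓
triangle: |5−1|=4 ≤ l₃=6 ≤ 5+1=6  ✓
parity: l₁+l₂+l₃ = 12 is even  ✓

none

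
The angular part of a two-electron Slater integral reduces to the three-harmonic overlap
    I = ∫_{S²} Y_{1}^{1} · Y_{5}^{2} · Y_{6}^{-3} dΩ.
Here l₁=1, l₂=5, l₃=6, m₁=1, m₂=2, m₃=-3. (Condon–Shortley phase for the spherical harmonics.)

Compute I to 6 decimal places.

m-sum 0 ✓  L=12 even ✓  4≤6≤6 ✓
Π(2lᵢ+1) = 3×11×13 = 429
triangle coeff Δ(1,5,6) = 1/858
Σ_t [0,0]: t=0:+1/14400 = 1/14400
(3j)²=6/143 [(1 5 6; 0 0 0)], sign=+1
Σ_t [0,0]: t=0:+1/60480 = 1/60480
(3j)²=6/143 [(1 5 6; 1 2 -3)], sign=-1
⇒ 4πI² = 108/143
I = (-1)√(108/143/(4π)) = -0.24515397

-0.245154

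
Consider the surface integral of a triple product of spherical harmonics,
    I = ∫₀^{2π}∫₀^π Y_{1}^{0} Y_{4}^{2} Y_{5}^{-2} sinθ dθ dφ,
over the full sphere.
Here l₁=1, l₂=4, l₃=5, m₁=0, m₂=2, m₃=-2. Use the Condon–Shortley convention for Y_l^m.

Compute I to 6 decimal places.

0.225034

Rules hold: Σm=0, L=10 even, 3≤5≤5.
N = 3·9·11 = 297
Δ = 0!·2!·8!/11! = 1/495
Racah Σ t=0..0: t=0:+1/576 = 1/576
⇒ 3j(1 4 5; 0 0 0)² = 5/99, sgn -1
Racah Σ t=0..0: t=0:+1/1440 = 1/1440
⇒ 3j(1 4 5; 0 2 -2)² = 7/165, sgn -1
4πI² = N·(3j₀)²·(3jₘ)² = 7/11
I = +1·√(0.636364/4π) = 0.22503380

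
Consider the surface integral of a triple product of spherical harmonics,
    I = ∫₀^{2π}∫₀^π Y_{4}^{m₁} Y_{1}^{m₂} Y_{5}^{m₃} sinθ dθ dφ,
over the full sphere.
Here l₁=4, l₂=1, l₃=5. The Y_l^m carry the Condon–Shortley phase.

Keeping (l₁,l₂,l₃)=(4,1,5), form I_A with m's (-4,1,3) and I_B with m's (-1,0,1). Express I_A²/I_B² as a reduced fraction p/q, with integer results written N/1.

Same 4,1,5: normalisation and zero-m 3j drop out of the ratio.
A: Δ: 0! 8! 2! / 11! → 1/495; sum: t=0:+1/80640 = 1/80640; 3j²(4 1 5; -4 1 3) = Δ·Π!·Σ² = 1/495  (sign +1)
B: Δ: 0! 8! 2! / 11! → 1/495; sum: t=0:+1/720 = 1/720; 3j²(4 1 5; -1 0 1) = Δ·Π!·Σ² = 8/165  (sign +1)
I_A²/I_B² = (1/495)/(8/165) = 1/24

1/24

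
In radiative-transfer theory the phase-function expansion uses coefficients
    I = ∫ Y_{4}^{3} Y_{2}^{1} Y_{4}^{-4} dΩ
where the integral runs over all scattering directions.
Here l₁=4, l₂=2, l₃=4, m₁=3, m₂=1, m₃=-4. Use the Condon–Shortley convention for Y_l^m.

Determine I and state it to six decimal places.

0.198645

m-sum 0 ✓  L=10 even ✓  2≤4≤6 ✓
Π(2lᵢ+1) = 9×5×9 = 405
triangle coeff Δ(4,2,4) = 1/13860
Σ_t [0,2]: t=0:+1/192 t=1:−1/36 t=2:+1/192 = -5/288
(3j)²=20/693 [(4 2 4; 0 0 0)], sign=-1
Σ_t [1,1]: t=1:−1/1440 = -1/1440
(3j)²=7/165 [(4 2 4; 3 1 -4)], sign=-1
⇒ 4πI² = 60/121
I = (+1)√(60/121/(4π)) = 0.19864517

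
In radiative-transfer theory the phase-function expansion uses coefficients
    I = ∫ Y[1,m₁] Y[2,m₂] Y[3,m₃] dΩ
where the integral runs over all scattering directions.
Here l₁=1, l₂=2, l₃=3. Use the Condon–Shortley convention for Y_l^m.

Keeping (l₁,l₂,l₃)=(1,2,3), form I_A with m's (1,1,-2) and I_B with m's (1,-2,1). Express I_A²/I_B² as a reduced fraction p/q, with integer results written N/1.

10/1

Same 1,2,3: normalisation and zero-m 3j drop out of the ratio.
A: Δ: 0! 2! 4! / 7! → 1/105; sum: t=0:+1/12 = 1/12; 3j²(1 2 3; 1 1 -2) = Δ·Π!·Σ² = 2/21  (sign -1)
B: Δ: 0! 2! 4! / 7! → 1/105; sum: t=0:+1/48 = 1/48; 3j²(1 2 3; 1 -2 1) = Δ·Π!·Σ² = 1/105  (sign +1)
I_A²/I_B² = (2/21)/(1/105) = 10/1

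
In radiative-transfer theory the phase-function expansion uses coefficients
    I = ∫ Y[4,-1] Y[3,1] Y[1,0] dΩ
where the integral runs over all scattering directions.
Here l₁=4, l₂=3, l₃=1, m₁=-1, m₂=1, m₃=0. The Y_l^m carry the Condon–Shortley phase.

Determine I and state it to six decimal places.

Checks pass: Σm=0; 8 even; l₃=1∈[1,7].
(2·4+1)(2·3+1)(2·1+1) = 189
Δ: 6! 2! 0! / 9! → 1/252
sum: t=3:−1/36 = -1/36
3j²(4 3 1; 0 0 0) = Δ·Π!·Σ² = 4/63  (sign +1)
sum: t=4:+1/48 = 1/48
3j²(4 3 1; -1 1 0) = Δ·Π!·Σ² = 5/84  (sign -1)
combine: 4πI² = 189·4/63·5/84 = 5/7
take √, sign -1: I = -0.23841361

-0.238414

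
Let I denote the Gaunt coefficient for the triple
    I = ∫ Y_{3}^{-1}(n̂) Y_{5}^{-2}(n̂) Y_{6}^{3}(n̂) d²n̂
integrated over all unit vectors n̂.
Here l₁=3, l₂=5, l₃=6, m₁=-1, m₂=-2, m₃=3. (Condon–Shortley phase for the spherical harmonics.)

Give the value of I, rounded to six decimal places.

Checks pass: Σm=0; 14 even; l₃=6∈[2,8].
(2·3+1)(2·5+1)(2·6+1) = 1001
Δ: 2! 4! 8! / 15! → 1/675675
sum: t=0:+1/8640 t=1:−1/2304 t=2:+1/8640 = -7/34560
3j²(3 5 6; 0 0 0) = Δ·Π!·Σ² = 7/429  (sign -1)
sum: t=0:+1/34560 t=1:−1/8640 t=2:+1/40320 = -1/16128
3j²(3 5 6; -1 -2 3) = Δ·Π!·Σ² = 18/1001  (sign +1)
combine: 4πI² = 1001·7/429·18/1001 = 42/143
take √, sign -1: I = -0.15288036

-0.152880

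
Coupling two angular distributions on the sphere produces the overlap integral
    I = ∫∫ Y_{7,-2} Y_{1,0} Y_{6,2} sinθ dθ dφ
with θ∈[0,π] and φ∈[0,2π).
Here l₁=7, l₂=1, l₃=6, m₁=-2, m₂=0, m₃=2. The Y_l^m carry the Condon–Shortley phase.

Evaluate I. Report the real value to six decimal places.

0.234717

m-sum 0 ✓  L=14 even ✓  6≤6≤8 ✓
Π(2lᵢ+1) = 15×3×13 = 585
triangle coeff Δ(7,1,6) = 1/1365
Σ_t [1,1]: t=1:−1/518400 = -1/518400
(3j)²=7/195 [(7 1 6; 0 0 0)], sign=-1
Σ_t [1,1]: t=1:−1/967680 = -1/967680
(3j)²=3/91 [(7 1 6; -2 0 2)], sign=-1
⇒ 4πI² = 9/13
I = (+1)√(9/13/(4π)) = 0.23471705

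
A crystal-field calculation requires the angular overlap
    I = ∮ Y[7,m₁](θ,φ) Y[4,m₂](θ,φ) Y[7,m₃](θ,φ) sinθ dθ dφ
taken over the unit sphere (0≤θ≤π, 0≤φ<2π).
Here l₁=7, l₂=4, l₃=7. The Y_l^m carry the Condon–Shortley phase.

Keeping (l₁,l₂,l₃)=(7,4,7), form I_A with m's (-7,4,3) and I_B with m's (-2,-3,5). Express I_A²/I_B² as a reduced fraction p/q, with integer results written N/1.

Same 7,4,7: normalisation and zero-m 3j drop out of the ratio.
A: Δ: 4! 10! 4! / 19! → 1/58198140; sum: t=4:+1/2090188800 = 1/2090188800; 3j²(7 4 7; -7 4 3) = Δ·Π!·Σ² = 7/5814  (sign +1)
B: Δ: 4! 10! 4! / 19! → 1/58198140; sum: t=0:+1/52254720 t=1:−1/11612160 = -1/14929920; 3j²(7 4 7; -2 -3 5) = Δ·Π!·Σ² = 1225/75582  (sign -1)
I_A²/I_B² = (7/5814)/(1225/75582) = 13/175

13/175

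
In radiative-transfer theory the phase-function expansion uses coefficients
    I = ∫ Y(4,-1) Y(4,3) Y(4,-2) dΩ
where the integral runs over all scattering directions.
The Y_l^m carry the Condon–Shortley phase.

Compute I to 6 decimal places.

Rules hold: Σm=0, L=12 even, 0≤4≤8.
N = 9·9·9 = 729
Δ = 4!·4!·4!/13! = 1/450450
Racah Σ t=0..4: t=0:+1/13824 t=1:−1/216 t=2:+1/64 t=3:−1/216 t=4:+1/13824 = 5/768
⇒ 3j(4 4 4; 0 0 0)² = 18/1001, sgn +1
Racah Σ t=3..4: t=3:−1/576 t=4:+1/864 = -1/1728
⇒ 3j(4 4 4; -1 3 -2)² = 5/1287, sgn -1
4πI² = N·(3j₀)²·(3jₘ)² = 7290/143143
I = -1·√(0.0509281/4π) = -0.06366105

-0.063661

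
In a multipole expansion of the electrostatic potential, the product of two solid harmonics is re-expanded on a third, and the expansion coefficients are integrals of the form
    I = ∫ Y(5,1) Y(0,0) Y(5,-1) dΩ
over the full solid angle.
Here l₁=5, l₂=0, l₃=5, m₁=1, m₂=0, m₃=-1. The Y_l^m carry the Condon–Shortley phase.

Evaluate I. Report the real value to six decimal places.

-0.282095

Rules hold: Σm=0, L=10 even, 5≤5≤5.
N = 11·1·11 = 121
Δ = 0!·10!·0!/11! = 1/11
Racah Σ t=0..0: t=0:+1/14400 = 1/14400
⇒ 3j(5 0 5; 0 0 0)² = 1/11, sgn -1
Racah Σ t=0..0: t=0:+1/17280 = 1/17280
⇒ 3j(5 0 5; 1 0 -1)² = 1/11, sgn +1
4πI² = N·(3j₀)²·(3jₘ)² = 1/1
I = -1·√(1/4π) = -0.28209479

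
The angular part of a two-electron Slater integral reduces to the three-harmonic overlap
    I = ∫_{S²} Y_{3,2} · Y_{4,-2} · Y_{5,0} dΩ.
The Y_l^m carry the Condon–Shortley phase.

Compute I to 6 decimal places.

m-sum 0 ✓  L=12 even ✓  1≤5≤7 ✓
Π(2lᵢ+1) = 7×9×11 = 693
triangle coeff Δ(3,4,5) = 1/180180
Σ_t [0,2]: t=0:+1/576 t=1:−1/144 t=2:+1/576 = -1/288
(3j)²=20/1001 [(3 4 5; 0 0 0)], sign=+1
Σ_t [0,1]: t=0:+1/576 t=1:−1/2880 = 1/720
(3j)²=80/3003 [(3 4 5; 2 -2 0)], sign=-1
⇒ 4πI² = 4800/13013
I = (-1)√(4800/13013/(4π)) = -0.17132746

-0.171327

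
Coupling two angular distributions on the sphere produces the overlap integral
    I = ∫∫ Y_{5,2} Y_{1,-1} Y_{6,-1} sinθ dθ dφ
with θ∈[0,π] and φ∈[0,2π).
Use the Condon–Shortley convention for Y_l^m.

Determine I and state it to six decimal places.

Checks pass: Σm=0; 12 even; l₃=6∈[4,6].
(2·5+1)(2·1+1)(2·6+1) = 429
Δ: 0! 10! 2! / 13! → 1/858
sum: t=0:+1/14400 = 1/14400
3j²(5 1 6; 0 0 0) = Δ·Π!·Σ² = 6/143  (sign +1)
sum: t=0:+1/60480 = 1/60480
3j²(5 1 6; 2 -1 -1) = Δ·Π!·Σ² = 5/429  (sign -1)
combine: 4πI² = 429·6/143·5/429 = 30/143
take √, sign -1: I = -0.12920749

-0.129207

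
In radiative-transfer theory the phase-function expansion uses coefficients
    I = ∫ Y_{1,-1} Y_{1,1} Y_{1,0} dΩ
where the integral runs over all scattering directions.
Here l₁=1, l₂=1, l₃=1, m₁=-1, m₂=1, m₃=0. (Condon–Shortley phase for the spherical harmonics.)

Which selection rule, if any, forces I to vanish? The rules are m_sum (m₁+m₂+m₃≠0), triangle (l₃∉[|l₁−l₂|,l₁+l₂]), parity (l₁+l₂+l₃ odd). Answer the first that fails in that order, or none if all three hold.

azimuthal sum: -1 + 1 + 0 = 0  ✓
0 ≤ 1 ≤ 2 (triangle on l)  ✓
L = 1 + 1 + 1 = 3 (odd)  ✗

parity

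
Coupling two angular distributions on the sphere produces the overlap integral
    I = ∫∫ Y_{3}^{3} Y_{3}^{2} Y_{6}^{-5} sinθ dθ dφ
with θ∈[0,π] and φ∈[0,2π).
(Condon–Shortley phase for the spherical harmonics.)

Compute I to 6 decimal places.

m-sum 0 ✓  L=12 even ✓  0≤6≤6 ✓
Π(2lᵢ+1) = 7×7×13 = 637
triangle coeff Δ(3,3,6) = 1/12012
Σ_t [0,0]: t=0:+1/1296 = 1/1296
(3j)²=100/3003 [(3 3 6; 0 0 0)], sign=+1
Σ_t [0,0]: t=0:+1/86400 = 1/86400
(3j)²=1/26 [(3 3 6; 3 2 -5)], sign=-1
⇒ 4πI² = 350/429
I = (-1)√(350/429/(4π)) = -0.25480060

-0.254801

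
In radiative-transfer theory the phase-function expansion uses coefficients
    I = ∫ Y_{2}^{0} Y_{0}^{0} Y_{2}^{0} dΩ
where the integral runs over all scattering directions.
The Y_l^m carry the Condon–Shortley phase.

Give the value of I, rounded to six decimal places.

Rules hold: Σm=0, L=4 even, 2≤2≤2.
N = 5·1·5 = 25
Δ = 0!·4!·0!/5! = 1/5
Racah Σ t=0..0: t=0:+1/4 = 1/4
⇒ 3j(2 0 2; 0 0 0)² = 1/5, sgn +1
(m-triple is (0,0,0) — same symbol as above.)
4πI² = N·(3j₀)²·(3jₘ)² = 1/1
I = +1·√(1/4π) = 0.28209479

0.282095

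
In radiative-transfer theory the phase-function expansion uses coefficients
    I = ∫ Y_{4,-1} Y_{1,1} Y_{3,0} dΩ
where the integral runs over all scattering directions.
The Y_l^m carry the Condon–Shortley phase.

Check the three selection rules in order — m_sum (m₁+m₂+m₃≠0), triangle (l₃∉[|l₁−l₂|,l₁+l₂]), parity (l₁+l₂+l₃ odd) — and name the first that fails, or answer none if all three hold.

none

Σmᵢ = 0  ✓
l₃∈[|l₁−l₂|,l₁+l₂]=[3,5], have l₃=3  ✓
Σlᵢ = 8 ⇒ even  ✓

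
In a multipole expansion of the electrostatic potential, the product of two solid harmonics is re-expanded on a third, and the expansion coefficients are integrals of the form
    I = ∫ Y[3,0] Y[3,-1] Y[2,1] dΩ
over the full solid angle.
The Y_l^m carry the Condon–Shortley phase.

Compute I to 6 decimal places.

Checks pass: Σm=0; 8 even; l₃=2∈[0,6].
(2·3+1)(2·3+1)(2·2+1) = 245
Δ: 4! 2! 2! / 9! → 1/3780
sum: t=1:−1/24 t=2:+1/4 t=3:−1/24 = 1/6
3j²(3 3 2; 0 0 0) = Δ·Π!·Σ² = 4/105  (sign +1)
sum: t=1:−1/12 t=2:+1/8 = 1/24
3j²(3 3 2; 0 -1 1) = Δ·Π!·Σ² = 1/210  (sign -1)
combine: 4πI² = 245·4/105·1/210 = 2/45
take √, sign -1: I = -0.05947080

-0.059471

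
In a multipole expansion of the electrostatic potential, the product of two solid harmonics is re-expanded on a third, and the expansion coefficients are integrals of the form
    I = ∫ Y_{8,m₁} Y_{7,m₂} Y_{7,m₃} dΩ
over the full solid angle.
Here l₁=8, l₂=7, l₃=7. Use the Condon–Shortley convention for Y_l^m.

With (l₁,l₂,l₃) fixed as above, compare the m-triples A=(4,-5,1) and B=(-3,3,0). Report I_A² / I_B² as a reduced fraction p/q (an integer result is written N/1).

22326/18865

l's match ⇒ only the (l;m) 3-j factors differ between A and B.
A: triangle coeff Δ(8,7,7) = 1/22086194130; Σ_t [0,2]: t=0:+1/1114767360 t=1:−1/435456000 t=2:+1/1492992000 = -61/83607552000; (3j)²=3721/482885 [(8 7 7; 4 -5 1)], sign=-1
B: triangle coeff Δ(8,7,7) = 1/22086194130; Σ_t [4,8]: t=4:+1/2090188800 t=5:−1/124416000 t=6:+1/49766400 t=7:−1/104509440 t=8:+1/1393459200 = 11/2985984000; (3j)²=3773/579462 [(8 7 7; -3 3 0)], sign=-1
I_A²/I_B² = (3721/482885)/(3773/579462) = 22326/18865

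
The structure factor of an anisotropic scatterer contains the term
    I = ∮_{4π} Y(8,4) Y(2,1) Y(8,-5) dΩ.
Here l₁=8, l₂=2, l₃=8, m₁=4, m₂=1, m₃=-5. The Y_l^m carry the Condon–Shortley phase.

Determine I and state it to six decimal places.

Rules hold: Σm=0, L=18 even, 6≤8≤10.
N = 17·5·17 = 1445
Δ = 2!·14!·2!/19! = 1/348840
Racah Σ t=0..2: t=0:+1/116121600 t=1:−1/25401600 t=2:+1/116121600 = -1/45158400
⇒ 3j(8 2 8; 0 0 0)² = 24/1615, sgn -1
Racah Σ t=1..2: t=1:−1/479001600 t=2:+1/1916006400 = -1/638668800
⇒ 3j(8 2 8; 4 1 -5)² = 117/6460, sgn +1
4πI² = N·(3j₀)²·(3jₘ)² = 702/1805
I = -1·√(0.38892/4π) = -0.17592397

-0.175924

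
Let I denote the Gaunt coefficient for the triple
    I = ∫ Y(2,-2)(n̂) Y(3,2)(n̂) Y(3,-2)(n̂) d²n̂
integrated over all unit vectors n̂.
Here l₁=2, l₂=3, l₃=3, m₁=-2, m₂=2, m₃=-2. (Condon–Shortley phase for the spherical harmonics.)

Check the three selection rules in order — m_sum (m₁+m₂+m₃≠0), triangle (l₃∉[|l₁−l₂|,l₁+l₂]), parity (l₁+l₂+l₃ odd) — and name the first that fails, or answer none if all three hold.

m_sum

azimuthal sum: -2 + 2 − 2 = -2  ✗
1 ≤ 3 ≤ 5 (triangle on l)
L = 2 + 3 + 3 = 8 (even)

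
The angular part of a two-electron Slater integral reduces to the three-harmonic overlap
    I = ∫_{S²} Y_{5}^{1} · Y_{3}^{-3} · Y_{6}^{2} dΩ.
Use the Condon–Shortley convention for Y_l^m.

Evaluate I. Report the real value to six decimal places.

-0.174062

Checks pass: Σm=0; 14 even; l₃=6∈[2,8].
(2·5+1)(2·3+1)(2·6+1) = 1001
Δ: 2! 8! 4! / 15! → 1/675675
sum: t=0:+1/8640 t=1:−1/2304 t=2:+1/8640 = -7/34560
3j²(5 3 6; 0 0 0) = Δ·Π!·Σ² = 7/429  (sign -1)
sum: t=0:+1/27648 = 1/27648
3j²(5 3 6; 1 -3 2) = Δ·Π!·Σ² = 10/429  (sign +1)
combine: 4πI² = 1001·7/429·10/429 = 490/1287
take √, sign -1: I = -0.17406195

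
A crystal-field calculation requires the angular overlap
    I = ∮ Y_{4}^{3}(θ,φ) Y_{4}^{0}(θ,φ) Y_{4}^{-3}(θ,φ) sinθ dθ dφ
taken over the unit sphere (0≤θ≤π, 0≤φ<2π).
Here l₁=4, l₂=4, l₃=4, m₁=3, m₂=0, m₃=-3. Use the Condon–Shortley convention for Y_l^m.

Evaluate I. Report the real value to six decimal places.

m-sum 0 ✓  L=12 even ✓  0≤4≤8 ✓
Π(2lᵢ+1) = 9×9×9 = 729
triangle coeff Δ(4,4,4) = 1/450450
Σ_t [0,4]: t=0:+1/13824 t=1:−1/216 t=2:+1/64 t=3:−1/216 t=4:+1/13824 = 5/768
(3j)²=18/1001 [(4 4 4; 0 0 0)], sign=+1
Σ_t [0,1]: t=0:+1/3456 t=1:−1/864 = -1/1152
(3j)²=7/286 [(4 4 4; 3 0 -3)], sign=+1
⇒ 4πI² = 6561/20449
I = (+1)√(6561/20449/(4π)) = 0.15978796

0.159788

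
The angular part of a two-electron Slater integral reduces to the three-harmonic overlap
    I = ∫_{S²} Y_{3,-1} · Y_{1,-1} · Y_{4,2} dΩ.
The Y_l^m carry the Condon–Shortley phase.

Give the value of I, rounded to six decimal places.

0.238414

m-sum 0 ✓  L=8 even ✓  2≤4≤4 ✓
Π(2lᵢ+1) = 7×3×9 = 189
triangle coeff Δ(3,1,4) = 1/252
Σ_t [0,0]: t=0:+1/36 = 1/36
(3j)²=4/63 [(3 1 4; 0 0 0)], sign=+1
Σ_t [0,0]: t=0:+1/96 = 1/96
(3j)²=5/84 [(3 1 4; -1 -1 2)], sign=+1
⇒ 4πI² = 5/7
I = (+1)√(5/7/(4π)) = 0.23841361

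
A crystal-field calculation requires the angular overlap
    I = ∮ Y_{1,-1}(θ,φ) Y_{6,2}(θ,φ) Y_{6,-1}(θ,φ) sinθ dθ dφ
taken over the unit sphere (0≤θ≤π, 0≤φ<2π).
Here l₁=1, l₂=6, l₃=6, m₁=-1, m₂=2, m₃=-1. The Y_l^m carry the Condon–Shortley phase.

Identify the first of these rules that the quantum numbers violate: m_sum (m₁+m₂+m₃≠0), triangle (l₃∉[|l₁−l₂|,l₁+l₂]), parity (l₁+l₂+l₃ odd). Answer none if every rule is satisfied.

m₁+m₂+m₃ = -1 + 2 − 1 = 0  ✓
triangle: |1−6|=5 ≤ l₃=6 ≤ 1+6=7  ✓
parity: l₁+l₂+l₃ = 13 is odd  ✗

parity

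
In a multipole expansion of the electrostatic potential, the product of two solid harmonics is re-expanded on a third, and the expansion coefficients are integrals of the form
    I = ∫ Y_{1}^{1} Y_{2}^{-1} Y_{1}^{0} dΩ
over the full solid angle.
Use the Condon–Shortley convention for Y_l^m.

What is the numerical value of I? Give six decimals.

-0.218510

m-sum 0 ✓  L=4 even ✓  1≤1≤3 ✓
Π(2lᵢ+1) = 3×5×3 = 45
triangle coeff Δ(1,2,1) = 1/30
Σ_t [1,1]: t=1:−1/1 = -1/1
(3j)²=2/15 [(1 2 1; 0 0 0)], sign=+1
Σ_t [0,0]: t=0:+1/2 = 1/2
(3j)²=1/10 [(1 2 1; 1 -1 0)], sign=-1
⇒ 4πI² = 3/5
I = (-1)√(3/5/(4π)) = -0.21850969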